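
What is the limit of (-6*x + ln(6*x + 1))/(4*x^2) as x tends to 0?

-9/2

Direct substitution gives 0/0.
Apply L'Hôpital: lim (-6 + 6/(6*x + 1))/(8*x), still 0/0.
After 2 applications of L'Hôpital's rule the quotient is (-36/(6*x + 1)^2)/(8); substituting x = 0 gives -9/2.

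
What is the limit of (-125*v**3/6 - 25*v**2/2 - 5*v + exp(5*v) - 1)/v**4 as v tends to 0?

Direct substitution gives 0/0.
Apply L'Hôpital: lim (-125*v^2/2 - 25*v + 5*e^(5*v) - 5)/(4*v^3), still 0/0.
Apply L'Hôpital: lim (-125*v + 25*e^(5*v) - 25)/(12*v^2), still 0/0.
Apply L'Hôpital: lim (125*e^(5*v) - 125)/(24*v), still 0/0.
After 4 applications of L'Hôpital's rule the quotient is (625*e^(5*v))/(24); substituting v = 0 gives 625/24.

625/24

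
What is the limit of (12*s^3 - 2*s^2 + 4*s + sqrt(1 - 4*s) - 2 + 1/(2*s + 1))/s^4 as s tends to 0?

Substitution gives 0/0 (the numerator vanishes to order 4).
Expand each term to order s^4: the coefficient of s^4 in 1/(1 + 2s) is 16 and in √(1 - 4s) is -10.
Lower-order terms cancel with the polynomial part, so the numerator is (6)·s^4 + o(s^4), and the limit is (6)/(1) = 6.

6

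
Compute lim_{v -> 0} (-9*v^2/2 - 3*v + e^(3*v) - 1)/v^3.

Direct substitution gives 0/0.
Apply L'Hôpital: lim (-9*v + 3*e^(3*v) - 3)/(3*v^2), still 0/0.
Apply L'Hôpital: lim (9*e^(3*v) - 9)/(6*v), still 0/0.
After 3 applications of L'Hôpital's rule the quotient is (27*e^(3*v))/(6); substituting v = 0 gives 9/2.

9/2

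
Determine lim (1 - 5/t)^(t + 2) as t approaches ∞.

Let L be the limit and take ln: ln L = lim (t + 2)·ln(1 - 5/t) = lim (t + 2)·(-5/t + O(1/t²)) = -5.
Hence L = e^(-5).

e^(-5)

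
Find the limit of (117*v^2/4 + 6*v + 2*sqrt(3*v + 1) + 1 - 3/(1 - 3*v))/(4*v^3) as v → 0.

Substitution gives 0/0; apply L'Hôpital's rule 3 times.
After differentiating numerator and denominator 3 times the quotient is (81/(4*(3*v + 1)^(5/2)) - 486/(3*v - 1)^4)/(24); at v = 0 this is -621/32.

-621/32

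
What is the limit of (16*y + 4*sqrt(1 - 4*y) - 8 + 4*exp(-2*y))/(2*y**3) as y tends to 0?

-32/3

Substitution gives 0/0 (the numerator vanishes to order 3).
Expand each term to order y^3: the coefficient of y^3 in 4·√(1 - 4y) is -16 and in 4·e^(-2y) is -16/3.
Lower-order terms cancel with the polynomial part, so the numerator is (-64/3)·y^3 + o(y^3), and the limit is (-64/3)/(2) = -32/3.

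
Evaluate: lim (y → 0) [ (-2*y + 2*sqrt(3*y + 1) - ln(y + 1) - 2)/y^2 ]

Substitution gives 0/0; apply L'Hôpital's rule 2 times.
After differentiating numerator and denominator 2 times the quotient is (-9/(2*(3*y + 1)^(3/2)) + (y + 1)^(-2))/(2); at y = 0 this is -7/4.

-7/4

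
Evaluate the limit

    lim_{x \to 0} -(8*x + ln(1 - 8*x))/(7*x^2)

Direct substitution gives 0/0.
Apply L'Hôpital: lim (8 - 8/(1 - 8*x))/(-14*x), still 0/0.
After 2 applications of L'Hôpital's rule the quotient is (-64/(1 - 8*x)^2)/(-14); substituting x = 0 gives 32/7.

32/7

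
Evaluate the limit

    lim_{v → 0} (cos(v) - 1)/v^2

-1/2

Direct substitution gives 0/0.
Apply L'Hôpital: lim (-sin(v))/(2*v), still 0/0.
After 2 applications of L'Hôpital's rule the quotient is (-cos(v))/(2); substituting v = 0 gives -1/2.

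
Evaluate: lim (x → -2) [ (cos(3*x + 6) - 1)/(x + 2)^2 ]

Direct substitution gives 0/0.
Apply L'Hôpital: lim (-3*sin(3*x + 6))/(2*x + 4), still 0/0.
After 2 applications of L'Hôpital's rule the quotient is (-9*cos(3*x + 6))/(2); substituting x = -2 gives -9/2.

-9/2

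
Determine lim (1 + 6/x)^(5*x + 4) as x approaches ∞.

e^(30)

Let L be the limit and take ln: ln L = lim (5x + 4)·ln(1 + 6/x) = lim (5x + 4)·(6/x + O(1/x²)) = 30.
Hence L = e^(30).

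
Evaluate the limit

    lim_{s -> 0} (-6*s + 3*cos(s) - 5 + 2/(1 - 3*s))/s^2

Substitution gives 0/0; apply L'Hôpital's rule 2 times.
After differentiating numerator and denominator 2 times the quotient is (-3*cos(s) - 36/(3*s - 1)^3)/(2); at s = 0 this is 33/2.

33/2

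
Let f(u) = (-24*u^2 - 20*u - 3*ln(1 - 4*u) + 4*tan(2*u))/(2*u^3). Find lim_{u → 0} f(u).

112/3

Substitution gives 0/0 (the numerator vanishes to order 3).
Expand each term to order u^3: the coefficient of u^3 in 4·tan(2u) is 32/3 and in -3·ln(1 - 4u) is 64.
Lower-order terms cancel with the polynomial part, so the numerator is (224/3)·u^3 + o(u^3), and the limit is (224/3)/(2) = 112/3.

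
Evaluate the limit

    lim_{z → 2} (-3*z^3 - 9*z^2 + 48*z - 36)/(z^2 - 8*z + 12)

6

At z = 2 both the top and bottom vanish — a removable singularity. Factoring out (z - 2) from each leaves (-3*z^2 - 15*z + 18)/(z - 6), which at z = 2 equals 6.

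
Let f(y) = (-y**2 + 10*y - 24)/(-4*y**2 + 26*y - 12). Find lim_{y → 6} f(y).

1/11

At y = 6 both the top and bottom vanish — a removable singularity. Factoring out (y - 6) from each leaves (4 - y)/(2 - 4*y), which at y = 6 equals 1/11.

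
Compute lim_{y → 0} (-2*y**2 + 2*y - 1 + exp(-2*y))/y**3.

-4/3

Direct substitution gives 0/0.
Apply L'Hôpital: lim (-4*y + 2 - 2*e^(-2*y))/(3*y^2), still 0/0.
Apply L'Hôpital: lim (-4 + 4*e^(-2*y))/(6*y), still 0/0.
After 3 applications of L'Hôpital's rule the quotient is (-8*e^(-2*y))/(6); substituting y = 0 gives -4/3.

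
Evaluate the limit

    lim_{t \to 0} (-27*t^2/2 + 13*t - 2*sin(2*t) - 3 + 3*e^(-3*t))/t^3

-65/6

Substitution gives 0/0 (the numerator vanishes to order 3).
Expand each term to order t^3: the coefficient of t^3 in -2·sin(2t) is 8/3 and in 3·e^(-3t) is -27/2.
Lower-order terms cancel with the polynomial part, so the numerator is (-65/6)·t^3 + o(t^3), and the limit is (-65/6)/(1) = -65/6.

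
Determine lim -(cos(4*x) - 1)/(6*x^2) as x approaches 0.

Direct substitution gives 0/0.
Apply L'Hôpital: lim (-4*sin(4*x))/(-12*x), still 0/0.
After 2 applications of L'Hôpital's rule the quotient is (-16*cos(4*x))/(-12); substituting x = 0 gives 4/3.

4/3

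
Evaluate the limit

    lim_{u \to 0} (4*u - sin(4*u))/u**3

32/3

Direct substitution gives 0/0.
Apply L'Hôpital: lim (4 - 4*cos(4*u))/(3*u^2), still 0/0.
Apply L'Hôpital: lim (16*sin(4*u))/(6*u), still 0/0.
After 3 applications of L'Hôpital's rule the quotient is (64*cos(4*u))/(6); substituting u = 0 gives 32/3.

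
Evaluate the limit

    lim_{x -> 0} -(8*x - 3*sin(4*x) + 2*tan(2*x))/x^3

Substitution gives 0/0; apply L'Hôpital's rule 3 times.
After differentiating numerator and denominator 3 times the quotient is (192*cos(4*x) + 96*tan(2*x)^4 + 128*tan(2*x)^2 + 32)/(-6); at x = 0 this is -112/3.

-112/3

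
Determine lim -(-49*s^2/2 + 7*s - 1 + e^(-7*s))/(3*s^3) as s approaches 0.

Direct substitution gives 0/0.
Apply L'Hôpital: lim (-49*s + 7 - 7*e^(-7*s))/(-9*s^2), still 0/0.
Apply L'Hôpital: lim (-49 + 49*e^(-7*s))/(-18*s), still 0/0.
After 3 applications of L'Hôpital's rule the quotient is (-343*e^(-7*s))/(-18); substituting s = 0 gives 343/18.

343/18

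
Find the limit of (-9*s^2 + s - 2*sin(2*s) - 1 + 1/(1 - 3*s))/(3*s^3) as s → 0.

Substitution gives 0/0; apply L'Hôpital's rule 3 times.
After differentiating numerator and denominator 3 times the quotient is (16*cos(2*s) + 162/(3*s - 1)^4)/(18); at s = 0 this is 89/9.

89/9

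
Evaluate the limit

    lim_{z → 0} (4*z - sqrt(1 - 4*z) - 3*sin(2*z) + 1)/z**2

Substitution gives 0/0; apply L'Hôpital's rule 2 times.
After differentiating numerator and denominator 2 times the quotient is (12*sin(2*z) + 4/(1 - 4*z)^(3/2))/(2); at z = 0 this is 2.

2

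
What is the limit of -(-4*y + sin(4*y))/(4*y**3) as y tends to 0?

8/3

Direct substitution gives 0/0.
Apply L'Hôpital: lim (4*cos(4*y) - 4)/(-12*y^2), still 0/0.
Apply L'Hôpital: lim (-16*sin(4*y))/(-24*y), still 0/0.
After 3 applications of L'Hôpital's rule the quotient is (-64*cos(4*y))/(-24); substituting y = 0 gives 8/3.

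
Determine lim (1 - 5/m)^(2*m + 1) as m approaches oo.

Let L be the limit and take ln: ln L = lim (2m + 1)·ln(1 - 5/m) = lim (2m + 1)·(-5/m + O(1/m²)) = -10.
Hence L = e^(-10).

e^(-10)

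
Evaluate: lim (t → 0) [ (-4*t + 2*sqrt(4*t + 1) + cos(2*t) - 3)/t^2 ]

Substitution gives 0/0 (the numerator vanishes to order 2).
Expand each term to order t^2: the coefficient of t^2 in cos(2t) is -2 and in 2·√(1 + 4t) is -4.
Lower-order terms cancel with the polynomial part, so the numerator is (-6)·t^2 + o(t^2), and the limit is (-6)/(1) = -6.

-6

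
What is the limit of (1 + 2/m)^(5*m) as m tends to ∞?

e^(10)

Let L be the limit and take ln: ln L = lim (5m)·ln(1 + 2/m) = lim (5m)·(2/m + O(1/m²)) = 10.
Hence L = e^(10).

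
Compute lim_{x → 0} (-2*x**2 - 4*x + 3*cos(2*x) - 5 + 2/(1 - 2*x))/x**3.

16

Substitution gives 0/0; apply L'Hôpital's rule 3 times.
After differentiating numerator and denominator 3 times the quotient is (24*sin(2*x) + 96/(2*x - 1)^4)/(6); at x = 0 this is 16.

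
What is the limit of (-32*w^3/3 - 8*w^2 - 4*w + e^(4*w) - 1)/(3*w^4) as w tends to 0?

Direct substitution gives 0/0.
Apply L'Hôpital: lim (-32*w^2 - 16*w + 4*e^(4*w) - 4)/(12*w^3), still 0/0.
Apply L'Hôpital: lim (-64*w + 16*e^(4*w) - 16)/(36*w^2), still 0/0.
Apply L'Hôpital: lim (64*e^(4*w) - 64)/(72*w), still 0/0.
After 4 applications of L'Hôpital's rule the quotient is (256*e^(4*w))/(72); substituting w = 0 gives 32/9.

32/9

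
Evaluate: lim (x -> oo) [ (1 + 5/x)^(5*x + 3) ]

Write it as [(1 + 5/x)^x]^(5) · (1 + 5/x)^(3). The bracketed term tends to e^(5) and the second factor to 1, so the limit is e^(25).

e^(25)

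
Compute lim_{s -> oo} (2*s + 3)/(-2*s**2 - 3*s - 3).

0

The denominator has degree 2 and the numerator degree 1. Dividing numerator and denominator by s^2 sends every term to 0 except the leading denominator term, so the limit is 0.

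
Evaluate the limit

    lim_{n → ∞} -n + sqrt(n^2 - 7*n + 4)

-7/2

An ∞ − ∞ form. Rationalising with the conjugate, the difference becomes (-7n + 4) / (√(n^2 - 7*n + 4) + n).
For large n the denominator behaves like 2·n, so the quotient tends to -7/2 = -7/2.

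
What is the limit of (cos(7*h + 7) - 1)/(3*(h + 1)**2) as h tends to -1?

Direct substitution gives 0/0.
Apply L'Hôpital: lim (-7*sin(7*h + 7))/(6*h + 6), still 0/0.
After 2 applications of L'Hôpital's rule the quotient is (-49*cos(7*h + 7))/(6); substituting h = -1 gives -49/6.

-49/6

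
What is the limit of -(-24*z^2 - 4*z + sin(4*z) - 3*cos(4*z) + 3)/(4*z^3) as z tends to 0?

Substitution gives 0/0; apply L'Hôpital's rule 3 times.
After differentiating numerator and denominator 3 times the quotient is (-192*sin(4*z) - 64*cos(4*z))/(-24); at z = 0 this is 8/3.

8/3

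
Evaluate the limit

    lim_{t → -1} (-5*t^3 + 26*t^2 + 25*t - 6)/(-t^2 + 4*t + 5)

-7

Since t = -1 makes numerator and denominator zero, (t + 1) divides both.
Cancelling it gives (-5*t^2 + 31*t - 6)/(5 - t); now plug in t = -1 to get -7.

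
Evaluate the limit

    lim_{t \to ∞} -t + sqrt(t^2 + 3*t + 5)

3/2

An ∞ − ∞ form. Rationalising with the conjugate, the difference becomes (3t + 5) / (√(t^2 + 3*t + 5) + t).
For large t the denominator behaves like 2·t, so the quotient tends to 3/2 = 3/2.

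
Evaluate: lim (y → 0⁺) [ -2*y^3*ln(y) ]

This is a 0·(−∞) form. Rewrite as -2·ln(y) / y^(−3) and apply L'Hôpital:
the derivative quotient is -2·(1/y) / (−3·y^(−4)) = (2/3)·y^3 → 0.

0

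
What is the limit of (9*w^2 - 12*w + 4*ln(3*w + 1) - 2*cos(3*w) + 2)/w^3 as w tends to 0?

Substitution gives 0/0; apply L'Hôpital's rule 3 times.
After differentiating numerator and denominator 3 times the quotient is (-54*sin(3*w) + 216/(3*w + 1)^3)/(6); at w = 0 this is 36.

36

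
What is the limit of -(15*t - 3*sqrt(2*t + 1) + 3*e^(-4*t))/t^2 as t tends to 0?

Substitution gives 0/0 (the numerator vanishes to order 2).
Expand each term to order t^2: the coefficient of t^2 in 3·e^(-4t) is 24 and in -3·√(1 + 2t) is 3/2.
Lower-order terms cancel with the polynomial part, so the numerator is (51/2)·t^2 + o(t^2), and the limit is (51/2)/(-1) = -51/2.

-51/2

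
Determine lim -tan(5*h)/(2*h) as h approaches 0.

Substitution gives 0/0.
Since tan(u)/u → 1 as u → 0, tan(5h)/(5h) → 1 and the limit is 5/(-2) = -5/2.

-5/2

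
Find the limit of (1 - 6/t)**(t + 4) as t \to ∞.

The base → 1 and the exponent → ∞: a 1^∞ form.
Take logarithms: (t + 4)·ln(1 - 6/t). Since ln(1+u) ~ u for small u, this behaves like (t)·(-6/t) → -6.
So the limit is e^(-6).

e^(-6)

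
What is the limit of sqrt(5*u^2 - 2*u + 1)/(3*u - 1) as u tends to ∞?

For large |u|, √(5*u^2 - 2*u + 1) ≈ √5·|u| and the denominator ≈ 3u.
Since u → +∞, |u| = u, giving √5/(3) = √(5)/3.

√(5)/3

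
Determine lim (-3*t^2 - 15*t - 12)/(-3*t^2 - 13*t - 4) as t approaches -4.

Since t = -4 makes numerator and denominator zero, (t + 4) divides both.
Cancelling it gives (-3*t - 3)/(-3*t - 1); now plug in t = -4 to get 9/11.

9/11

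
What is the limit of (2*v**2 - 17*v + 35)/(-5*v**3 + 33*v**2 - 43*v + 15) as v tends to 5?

-3/88

Since v = 5 makes numerator and denominator zero, (v - 5) divides both.
Cancelling it gives (2*v - 7)/(-5*v^2 + 8*v - 3); now plug in v = 5 to get -3/88.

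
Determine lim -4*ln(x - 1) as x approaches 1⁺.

As x → 1⁺, x - 1 → 0⁺ and ln(x - 1) → −∞.
Multiplying by -4 gives ∞.

∞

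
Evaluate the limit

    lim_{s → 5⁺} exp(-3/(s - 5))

As s → 5⁺, -3/(s - 5) → −∞, so e^(-3/(s - 5)) → 0.

0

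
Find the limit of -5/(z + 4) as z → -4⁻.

As z → -4⁻, (z + 4) → 0⁻, so (z + 4)^1 → 0⁻ and -5/(z + 4)^1 → ∞.

∞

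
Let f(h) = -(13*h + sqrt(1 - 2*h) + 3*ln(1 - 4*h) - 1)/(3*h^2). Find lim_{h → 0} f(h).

Substitution gives 0/0; apply L'Hôpital's rule 2 times.
After differentiating numerator and denominator 2 times the quotient is (-48/(4*h - 1)^2 - 1/(1 - 2*h)^(3/2))/(-6); at h = 0 this is 49/6.

49/6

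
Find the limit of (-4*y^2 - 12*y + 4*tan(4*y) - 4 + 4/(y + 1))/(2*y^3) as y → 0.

Substitution gives 0/0 (the numerator vanishes to order 3).
Expand each term to order y^3: the coefficient of y^3 in 4·1/(1 + y) is -4 and in 4·tan(4y) is 256/3.
Lower-order terms cancel with the polynomial part, so the numerator is (244/3)·y^3 + o(y^3), and the limit is (244/3)/(2) = 122/3.

122/3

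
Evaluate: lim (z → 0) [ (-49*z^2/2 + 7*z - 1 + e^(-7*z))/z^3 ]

-343/6

Direct substitution gives 0/0.
Apply L'Hôpital: lim (-49*z + 7 - 7*e^(-7*z))/(3*z^2), still 0/0.
Apply L'Hôpital: lim (-49 + 49*e^(-7*z))/(6*z), still 0/0.
After 3 applications of L'Hôpital's rule the quotient is (-343*e^(-7*z))/(6); substituting z = 0 gives -343/6.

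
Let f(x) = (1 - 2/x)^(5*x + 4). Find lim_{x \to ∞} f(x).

e^(-10)

The base → 1 and the exponent → ∞: a 1^∞ form.
Take logarithms: (5x + 4)·ln(1 - 2/x). Since ln(1+u) ~ u for small u, this behaves like (5x)·(-2/x) → -10.
So the limit is e^(-10).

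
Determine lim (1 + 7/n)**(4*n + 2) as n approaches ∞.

e^(28)

Let L be the limit and take ln: ln L = lim (4n + 2)·ln(1 + 7/n) = lim (4n + 2)·(7/n + O(1/n²)) = 28.
Hence L = e^(28).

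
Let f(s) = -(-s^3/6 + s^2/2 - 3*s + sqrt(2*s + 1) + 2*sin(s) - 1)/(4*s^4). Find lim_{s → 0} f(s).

Substitution gives 0/0 (the numerator vanishes to order 4).
Expand each term to order s^4: the coefficient of s^4 in 2·sin(s) is 0 and in √(1 + 2s) is -5/8.
Lower-order terms cancel with the polynomial part, so the numerator is (-5/8)·s^4 + o(s^4), and the limit is (-5/8)/(-4) = 5/32.

5/32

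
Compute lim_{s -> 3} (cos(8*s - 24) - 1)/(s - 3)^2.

Direct substitution gives 0/0.
Apply L'Hôpital: lim (-8*sin(8*s - 24))/(2*s - 6), still 0/0.
After 2 applications of L'Hôpital's rule the quotient is (-64*cos(8*s - 24))/(2); substituting s = 3 gives -32.

-32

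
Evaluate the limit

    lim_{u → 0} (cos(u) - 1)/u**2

-1/2

Direct substitution gives 0/0.
Apply L'Hôpital: lim (-sin(u))/(2*u), still 0/0.
After 2 applications of L'Hôpital's rule the quotient is (-cos(u))/(2); substituting u = 0 gives -1/2.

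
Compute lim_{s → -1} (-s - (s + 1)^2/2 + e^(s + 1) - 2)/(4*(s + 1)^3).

Direct substitution gives 0/0.
Apply L'Hôpital: lim (-s + e^(s + 1) - 2)/(12*(s + 1)^2), still 0/0.
Apply L'Hôpital: lim (e^(s + 1) - 1)/(24*s + 24), still 0/0.
After 3 applications of L'Hôpital's rule the quotient is (e^(s + 1))/(24); substituting s = -1 gives 1/24.

1/24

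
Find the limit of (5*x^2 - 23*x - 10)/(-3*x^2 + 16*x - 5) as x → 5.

-27/14

At x = 5 both the top and bottom vanish — a removable singularity. Factoring out (x - 5) from each leaves (5*x + 2)/(1 - 3*x), which at x = 5 equals -27/14.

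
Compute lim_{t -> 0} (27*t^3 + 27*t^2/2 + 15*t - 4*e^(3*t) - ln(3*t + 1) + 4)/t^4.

27/4

Substitution gives 0/0 (the numerator vanishes to order 4).
Expand each term to order t^4: the coefficient of t^4 in −ln(1 + 3t) is 81/4 and in -4·e^(3t) is -27/2.
Lower-order terms cancel with the polynomial part, so the numerator is (27/4)·t^4 + o(t^4), and the limit is (27/4)/(1) = 27/4.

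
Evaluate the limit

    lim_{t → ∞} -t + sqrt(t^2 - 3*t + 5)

-3/2

This has the form ∞ − ∞. Multiply and divide by the conjugate √(t^2 - 3*t + 5) + t.
That gives (-3t + 5) / (√(t^2 - 3*t + 5) + t).
Divide numerator and denominator by t: the limit is -3/(2·1) = -3/2.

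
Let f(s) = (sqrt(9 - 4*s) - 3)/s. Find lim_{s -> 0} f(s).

-2/3

Substitution gives 0/0. Multiply numerator and denominator by the conjugate √(9 - 4s) + √9.
The numerator becomes (9 - 4s) − 9 = -4s, so the expression simplifies to -4/(√(9 - 4s) + √9).
Letting s → 0 gives -4/(2√9) = -2/3.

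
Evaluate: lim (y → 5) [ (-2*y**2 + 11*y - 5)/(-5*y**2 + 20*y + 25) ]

3/10

Since y = 5 makes numerator and denominator zero, (y - 5) divides both.
Cancelling it gives (1 - 2*y)/(-5*y - 5); now plug in y = 5 to get 3/10.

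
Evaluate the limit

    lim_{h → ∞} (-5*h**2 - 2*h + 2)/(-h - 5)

∞

The numerator has higher degree (2 > 1); the quotient behaves like (-5/(-1))·h^1 for large |h|.
As h → +∞ this diverges to ∞.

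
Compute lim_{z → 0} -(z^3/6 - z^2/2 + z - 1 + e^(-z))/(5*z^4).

-1/120

Direct substitution gives 0/0.
Apply L'Hôpital: lim (z^2/2 - z + 1 - e^(-z))/(-20*z^3), still 0/0.
Apply L'Hôpital: lim (z - 1 + e^(-z))/(-60*z^2), still 0/0.
Apply L'Hôpital: lim (1 - e^(-z))/(-120*z), still 0/0.
After 4 applications of L'Hôpital's rule the quotient is (e^(-z))/(-120); substituting z = 0 gives -1/120.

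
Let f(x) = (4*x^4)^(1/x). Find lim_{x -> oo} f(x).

Base → ∞ and exponent → 0: an ∞^0 form.
Take logs: (1/x)·ln(4·x^4) = (ln 4 + 4·ln x)/x → 0.
So the limit is e^0 = 1.

1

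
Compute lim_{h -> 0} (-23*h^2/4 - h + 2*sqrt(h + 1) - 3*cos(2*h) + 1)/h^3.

Substitution gives 0/0 (the numerator vanishes to order 3).
Expand each term to order h^3: the coefficient of h^3 in 2·√(1 + h) is 1/8 and in -3·cos(2h) is 0.
Lower-order terms cancel with the polynomial part, so the numerator is (1/8)·h^3 + o(h^3), and the limit is (1/8)/(1) = 1/8.

1/8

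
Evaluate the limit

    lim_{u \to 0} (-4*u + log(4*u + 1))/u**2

-8

Direct substitution gives 0/0.
Apply L'Hôpital: lim (-4 + 4/(4*u + 1))/(2*u), still 0/0.
After 2 applications of L'Hôpital's rule the quotient is (-16/(4*u + 1)^2)/(2); substituting u = 0 gives -8.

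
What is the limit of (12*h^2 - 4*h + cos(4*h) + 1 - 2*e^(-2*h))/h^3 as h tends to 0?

Substitution gives 0/0; apply L'Hôpital's rule 3 times.
After differentiating numerator and denominator 3 times the quotient is (64*sin(4*h) + 16*e^(-2*h))/(6); at h = 0 this is 8/3.

8/3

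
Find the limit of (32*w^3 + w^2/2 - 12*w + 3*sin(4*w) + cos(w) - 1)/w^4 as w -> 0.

1/24

Substitution gives 0/0; apply L'Hôpital's rule 4 times.
After differentiating numerator and denominator 4 times the quotient is (768*sin(4*w) + cos(w))/(24); at w = 0 this is 1/24.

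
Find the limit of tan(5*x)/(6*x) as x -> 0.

Substitution gives 0/0.
Since tan(u)/u → 1 as u → 0, tan(5x)/(5x) → 1 and the limit is 5/6.

5/6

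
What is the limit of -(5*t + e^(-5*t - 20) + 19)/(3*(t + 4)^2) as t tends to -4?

Direct substitution gives 0/0.
Apply L'Hôpital: lim (5 - 5*e^(-5*t - 20))/(-6*t - 24), still 0/0.
After 2 applications of L'Hôpital's rule the quotient is (25*e^(-5*t - 20))/(-6); substituting t = -4 gives -25/6.

-25/6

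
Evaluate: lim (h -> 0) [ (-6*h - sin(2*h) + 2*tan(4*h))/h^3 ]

Substitution gives 0/0 (the numerator vanishes to order 3).
Expand each term to order h^3: the coefficient of h^3 in 2·tan(4h) is 128/3 and in −sin(2h) is 4/3.
Lower-order terms cancel with the polynomial part, so the numerator is (44)·h^3 + o(h^3), and the limit is (44)/(1) = 44.

44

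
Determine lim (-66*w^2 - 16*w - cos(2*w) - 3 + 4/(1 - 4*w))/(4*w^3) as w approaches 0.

64

Substitution gives 0/0 (the numerator vanishes to order 3).
Expand each term to order w^3: the coefficient of w^3 in 4·1/(1 - 4w) is 256 and in −cos(2w) is 0.
Lower-order terms cancel with the polynomial part, so the numerator is (256)·w^3 + o(w^3), and the limit is (256)/(4) = 64.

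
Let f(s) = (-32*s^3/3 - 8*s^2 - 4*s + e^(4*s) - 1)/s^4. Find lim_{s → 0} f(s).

32/3

Direct substitution gives 0/0.
Apply L'Hôpital: lim (-32*s^2 - 16*s + 4*e^(4*s) - 4)/(4*s^3), still 0/0.
Apply L'Hôpital: lim (-64*s + 16*e^(4*s) - 16)/(12*s^2), still 0/0.
Apply L'Hôpital: lim (64*e^(4*s) - 64)/(24*s), still 0/0.
After 4 applications of L'Hôpital's rule the quotient is (256*e^(4*s))/(24); substituting s = 0 gives 32/3.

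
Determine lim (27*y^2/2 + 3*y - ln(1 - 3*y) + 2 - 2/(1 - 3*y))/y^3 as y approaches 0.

-45

Substitution gives 0/0; apply L'Hôpital's rule 3 times.
After differentiating numerator and denominator 3 times the quotient is (54*(-3*y - 5)/(3*y - 1)^4)/(6); at y = 0 this is -45.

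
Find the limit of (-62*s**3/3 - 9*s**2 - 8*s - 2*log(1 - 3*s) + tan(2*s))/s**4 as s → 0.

Substitution gives 0/0 (the numerator vanishes to order 4).
Expand each term to order s^4: the coefficient of s^4 in tan(2s) is 0 and in -2·ln(1 - 3s) is 81/2.
Lower-order terms cancel with the polynomial part, so the numerator is (81/2)·s^4 + o(s^4), and the limit is (81/2)/(1) = 81/2.

81/2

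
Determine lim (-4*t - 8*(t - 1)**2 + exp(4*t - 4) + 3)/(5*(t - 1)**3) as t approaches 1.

Direct substitution gives 0/0.
Apply L'Hôpital: lim (-16*t + 4*e^(4*t - 4) + 12)/(15*(t - 1)^2), still 0/0.
Apply L'Hôpital: lim (16*e^(4*t - 4) - 16)/(30*t - 30), still 0/0.
After 3 applications of L'Hôpital's rule the quotient is (64*e^(4*t - 4))/(30); substituting t = 1 gives 32/15.

32/15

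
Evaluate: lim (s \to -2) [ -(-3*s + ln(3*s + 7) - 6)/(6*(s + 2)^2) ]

Direct substitution gives 0/0.
Apply L'Hôpital: lim (-3 + 3/(3*s + 7))/(-12*s - 24), still 0/0.
After 2 applications of L'Hôpital's rule the quotient is (-9/(3*s + 7)^2)/(-12); substituting s = -2 gives 3/4.

3/4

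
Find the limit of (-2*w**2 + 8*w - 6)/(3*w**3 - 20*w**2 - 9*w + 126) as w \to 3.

1/12

Direct substitution gives 0/0, so factor. Both numerator and denominator have (w - 3) as a factor.
After cancelling, the expression reduces to (2 - 2*w)/(3*w^2 - 11*w - 42).
Substituting w = 3 gives 1/12.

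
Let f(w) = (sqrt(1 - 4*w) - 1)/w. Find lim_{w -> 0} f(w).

A 0/0 form; rationalise with √(1 - 4w) + √1. This collapses the numerator to -4w, leaving -4/(√(1 - 4w) + √1) → -4/(2√1) = -2.

-2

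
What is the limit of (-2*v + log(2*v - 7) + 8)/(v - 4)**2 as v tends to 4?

Direct substitution gives 0/0.
Apply L'Hôpital: lim (-2 + 2/(2*v - 7))/(2*v - 8), still 0/0.
After 2 applications of L'Hôpital's rule the quotient is (-4/(2*v - 7)^2)/(2); substituting v = 4 gives -2.

-2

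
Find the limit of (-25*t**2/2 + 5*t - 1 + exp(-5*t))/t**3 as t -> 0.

-125/6

Direct substitution gives 0/0.
Apply L'Hôpital: lim (-25*t + 5 - 5*e^(-5*t))/(3*t^2), still 0/0.
Apply L'Hôpital: lim (-25 + 25*e^(-5*t))/(6*t), still 0/0.
After 3 applications of L'Hôpital's rule the quotient is (-125*e^(-5*t))/(6); substituting t = 0 gives -125/6.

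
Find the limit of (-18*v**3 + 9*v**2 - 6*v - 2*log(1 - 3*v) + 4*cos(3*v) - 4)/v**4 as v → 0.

Substitution gives 0/0; apply L'Hôpital's rule 4 times.
After differentiating numerator and denominator 4 times the quotient is (324*cos(3*v) + 972/(3*v - 1)^4)/(24); at v = 0 this is 54.

54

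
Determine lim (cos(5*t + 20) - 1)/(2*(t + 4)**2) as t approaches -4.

Direct substitution gives 0/0.
Apply L'Hôpital: lim (-5*sin(5*t + 20))/(4*t + 16), still 0/0.
After 2 applications of L'Hôpital's rule the quotient is (-25*cos(5*t + 20))/(4); substituting t = -4 gives -25/4.

-25/4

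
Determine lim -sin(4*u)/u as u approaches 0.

-4

Substitution gives 0/0.
Write it as (4/(-1))·sin(4u)/(4u); since sin(θ)/θ → 1, the limit is -4.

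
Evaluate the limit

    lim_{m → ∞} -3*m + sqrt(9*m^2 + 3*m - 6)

An ∞ − ∞ form. Rationalising with the conjugate, the difference becomes (3m - 6) / (√(9*m^2 + 3*m - 6) + 3m).
For large m the denominator behaves like 2·3m, so the quotient tends to 3/6 = 1/2.

1/2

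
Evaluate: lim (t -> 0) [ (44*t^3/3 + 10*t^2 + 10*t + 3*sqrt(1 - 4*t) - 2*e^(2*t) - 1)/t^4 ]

-94/3

Substitution gives 0/0 (the numerator vanishes to order 4).
Expand each term to order t^4: the coefficient of t^4 in 3·√(1 - 4t) is -30 and in -2·e^(2t) is -4/3.
Lower-order terms cancel with the polynomial part, so the numerator is (-94/3)·t^4 + o(t^4), and the limit is (-94/3)/(1) = -94/3.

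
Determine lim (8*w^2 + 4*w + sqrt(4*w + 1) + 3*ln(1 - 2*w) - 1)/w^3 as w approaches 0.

-4

Substitution gives 0/0 (the numerator vanishes to order 3).
Expand each term to order w^3: the coefficient of w^3 in 3·ln(1 - 2w) is -8 and in √(1 + 4w) is 4.
Lower-order terms cancel with the polynomial part, so the numerator is (-4)·w^3 + o(w^3), and the limit is (-4)/(1) = -4.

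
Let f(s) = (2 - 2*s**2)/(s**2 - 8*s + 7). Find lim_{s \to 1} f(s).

2/3

Since s = 1 makes numerator and denominator zero, (s - 1) divides both.
Cancelling it gives (-2*s - 2)/(s - 7); now plug in s = 1 to get 2/3.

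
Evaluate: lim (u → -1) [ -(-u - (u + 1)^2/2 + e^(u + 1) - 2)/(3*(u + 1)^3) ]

Direct substitution gives 0/0.
Apply L'Hôpital: lim (-u + e^(u + 1) - 2)/(-9*(u + 1)^2), still 0/0.
Apply L'Hôpital: lim (e^(u + 1) - 1)/(-18*u - 18), still 0/0.
After 3 applications of L'Hôpital's rule the quotient is (e^(u + 1))/(-18); substituting u = -1 gives -1/18.

-1/18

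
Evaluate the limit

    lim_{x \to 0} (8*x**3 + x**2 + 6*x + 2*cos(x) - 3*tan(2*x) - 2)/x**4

1/12

Substitution gives 0/0; apply L'Hôpital's rule 4 times.
After differentiating numerator and denominator 4 times the quotient is (2*cos(x) - 1152*tan(2*x)^5 - 1920*tan(2*x)^3 - 768*tan(2*x))/(24); at x = 0 this is 1/12.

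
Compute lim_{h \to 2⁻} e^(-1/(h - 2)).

As h → 2⁻, -1/(h - 2) → +∞, so e^(-1/(h - 2)) → ∞.

∞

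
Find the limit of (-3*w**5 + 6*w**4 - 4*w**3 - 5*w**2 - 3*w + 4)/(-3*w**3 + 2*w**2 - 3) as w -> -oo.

The numerator has higher degree (5 > 3); the quotient behaves like (-3/(-3))·w^2 for large |w|.
As w → −∞ this diverges to ∞.

∞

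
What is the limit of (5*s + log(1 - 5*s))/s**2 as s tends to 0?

-25/2

Direct substitution gives 0/0.
Apply L'Hôpital: lim (5 - 5/(1 - 5*s))/(2*s), still 0/0.
After 2 applications of L'Hôpital's rule the quotient is (-25/(1 - 5*s)^2)/(2); substituting s = 0 gives -25/2.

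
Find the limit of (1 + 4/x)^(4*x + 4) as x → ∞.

e^(16)

The base → 1 and the exponent → ∞: a 1^∞ form.
Take logarithms: (4x + 4)·ln(1 + 4/x). Since ln(1+u) ~ u for small u, this behaves like (4x)·(4/x) → 16.
So the limit is e^(16).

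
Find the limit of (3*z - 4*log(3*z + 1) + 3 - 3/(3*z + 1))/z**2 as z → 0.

-9

Substitution gives 0/0; apply L'Hôpital's rule 2 times.
After differentiating numerator and denominator 2 times the quotient is (18*(6*z - 1)/(3*z + 1)^3)/(2); at z = 0 this is -9.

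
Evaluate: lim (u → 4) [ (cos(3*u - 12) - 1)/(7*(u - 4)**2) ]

-9/14

Direct substitution gives 0/0.
Apply L'Hôpital: lim (-3*sin(3*u - 12))/(14*u - 56), still 0/0.
After 2 applications of L'Hôpital's rule the quotient is (-9*cos(3*u - 12))/(14); substituting u = 4 gives -9/14.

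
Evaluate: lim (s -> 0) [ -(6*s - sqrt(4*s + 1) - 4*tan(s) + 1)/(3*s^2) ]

Substitution gives 0/0; apply L'Hôpital's rule 2 times.
After differentiating numerator and denominator 2 times the quotient is (-8*tan(s)/cos(s)^2 + 4/(4*s + 1)^(3/2))/(-6); at s = 0 this is -2/3.

-2/3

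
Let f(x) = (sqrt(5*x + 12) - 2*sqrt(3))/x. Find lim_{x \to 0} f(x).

5*√(3)/12

A 0/0 form; rationalise with √(12 + 5x) + √12. This collapses the numerator to 5x, leaving 5/(√(12 + 5x) + √12) → 5/(2√12) = 5*√(3)/12.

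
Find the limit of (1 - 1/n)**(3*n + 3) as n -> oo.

e^(-3)

Let L be the limit and take ln: ln L = lim (3n + 3)·ln(1 - 1/n) = lim (3n + 3)·(-1/n + O(1/n²)) = -3.
Hence L = e^(-3).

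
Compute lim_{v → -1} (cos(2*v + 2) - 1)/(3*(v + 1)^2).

-2/3

Direct substitution gives 0/0.
Apply L'Hôpital: lim (-2*sin(2*v + 2))/(6*v + 6), still 0/0.
After 2 applications of L'Hôpital's rule the quotient is (-4*cos(2*v + 2))/(6); substituting v = -1 gives -2/3.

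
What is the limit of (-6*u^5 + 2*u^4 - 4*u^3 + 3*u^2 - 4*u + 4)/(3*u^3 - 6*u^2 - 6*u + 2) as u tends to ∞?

The numerator has higher degree (5 > 3); the quotient behaves like (-6/(3))·u^2 for large |u|.
As u → +∞ this diverges to -∞.

-∞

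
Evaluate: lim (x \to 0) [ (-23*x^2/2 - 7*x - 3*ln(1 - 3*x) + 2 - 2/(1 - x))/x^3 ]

Substitution gives 0/0; apply L'Hôpital's rule 3 times.
After differentiating numerator and denominator 3 times the quotient is (-162/(3*x - 1)^3 - 12/(x - 1)^4)/(6); at x = 0 this is 25.

25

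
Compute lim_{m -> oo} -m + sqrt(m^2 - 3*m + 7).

This has the form ∞ − ∞. Multiply and divide by the conjugate √(m^2 - 3*m + 7) + m.
That gives (-3m + 7) / (√(m^2 - 3*m + 7) + m).
Divide numerator and denominator by m: the limit is -3/(2·1) = -3/2.

-3/2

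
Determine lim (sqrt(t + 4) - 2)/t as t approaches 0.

A 0/0 form; rationalise with √(4 + t) + √4. This collapses the numerator to t, leaving 1/(√(4 + t) + √4) → 1/(2√4) = 1/4.

1/4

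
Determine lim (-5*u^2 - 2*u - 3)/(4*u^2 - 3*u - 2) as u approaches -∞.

-5/4

Numerator and denominator both have degree 2.
Dividing every term by u^2, all lower-order terms vanish and the limit is the ratio of leading coefficients, -5/(4) = -5/4.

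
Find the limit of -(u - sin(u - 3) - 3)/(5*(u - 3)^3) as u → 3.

Direct substitution gives 0/0.
Apply L'Hôpital: lim (1 - cos(u - 3))/(-15*(u - 3)^2), still 0/0.
Apply L'Hôpital: lim (sin(u - 3))/(90 - 30*u), still 0/0.
After 3 applications of L'Hôpital's rule the quotient is (cos(u - 3))/(-30); substituting u = 3 gives -1/30.

-1/30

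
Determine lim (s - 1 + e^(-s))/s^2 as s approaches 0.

Direct substitution gives 0/0.
Apply L'Hôpital: lim (1 - e^(-s))/(2*s), still 0/0.
After 2 applications of L'Hôpital's rule the quotient is (e^(-s))/(2); substituting s = 0 gives 1/2.

1/2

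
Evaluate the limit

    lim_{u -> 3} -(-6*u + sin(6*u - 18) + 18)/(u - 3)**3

36

Direct substitution gives 0/0.
Apply L'Hôpital: lim (6*cos(6*u - 18) - 6)/(-3*(u - 3)^2), still 0/0.
Apply L'Hôpital: lim (-36*sin(6*u - 18))/(18 - 6*u), still 0/0.
After 3 applications of L'Hôpital's rule the quotient is (-216*cos(6*u - 18))/(-6); substituting u = 3 gives 36.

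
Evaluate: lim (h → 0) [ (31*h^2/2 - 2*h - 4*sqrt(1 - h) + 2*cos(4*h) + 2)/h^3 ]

1/4

Substitution gives 0/0 (the numerator vanishes to order 3).
Expand each term to order h^3: the coefficient of h^3 in 2·cos(4h) is 0 and in -4·√(1 - h) is 1/4.
Lower-order terms cancel with the polynomial part, so the numerator is (1/4)·h^3 + o(h^3), and the limit is (1/4)/(1) = 1/4.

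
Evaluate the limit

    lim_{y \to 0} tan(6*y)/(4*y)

3/2

Substitution gives 0/0.
Since tan(u)/u → 1 as u → 0, tan(6y)/(6y) → 1 and the limit is 6/4 = 3/2.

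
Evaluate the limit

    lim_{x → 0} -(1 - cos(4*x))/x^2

-8

Substitution gives 0/0.
Use (1 − cos u)/u² → 1/2 with u = 4x: the limit is 4²/(2·(-1)) = -8.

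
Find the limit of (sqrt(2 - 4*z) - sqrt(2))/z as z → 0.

A 0/0 form; rationalise with √(2 - 4z) + √2. This collapses the numerator to -4z, leaving -4/(√(2 - 4z) + √2) → -4/(2√2) = -√(2).

-√(2)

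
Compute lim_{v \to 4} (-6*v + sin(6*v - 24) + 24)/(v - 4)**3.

Direct substitution gives 0/0.
Apply L'Hôpital: lim (6*cos(6*v - 24) - 6)/(3*(v - 4)^2), still 0/0.
Apply L'Hôpital: lim (-36*sin(6*v - 24))/(6*v - 24), still 0/0.
After 3 applications of L'Hôpital's rule the quotient is (-216*cos(6*v - 24))/(6); substituting v = 4 gives -36.

-36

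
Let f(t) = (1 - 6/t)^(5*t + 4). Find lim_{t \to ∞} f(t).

Write it as [(1 - 6/t)^t]^(5) · (1 - 6/t)^(4). The bracketed term tends to e^(-6) and the second factor to 1, so the limit is e^(-30).

e^(-30)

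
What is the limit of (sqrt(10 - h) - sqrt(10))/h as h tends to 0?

A 0/0 form; rationalise with √(10 - h) + √10. This collapses the numerator to -h, leaving -1/(√(10 - h) + √10) → -1/(2√10) = -√(10)/20.

-√(10)/20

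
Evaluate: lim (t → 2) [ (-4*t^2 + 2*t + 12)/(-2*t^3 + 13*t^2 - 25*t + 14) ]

Direct substitution gives 0/0, so factor. Both numerator and denominator have (t - 2) as a factor.
After cancelling, the expression reduces to (-4*t - 6)/(-2*t^2 + 9*t - 7).
Substituting t = 2 gives -14/3.

-14/3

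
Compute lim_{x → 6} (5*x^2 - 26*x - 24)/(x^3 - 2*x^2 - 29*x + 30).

34/55

At x = 6 both the top and bottom vanish — a removable singularity. Factoring out (x - 6) from each leaves (5*x + 4)/(x^2 + 4*x - 5), which at x = 6 equals 34/55.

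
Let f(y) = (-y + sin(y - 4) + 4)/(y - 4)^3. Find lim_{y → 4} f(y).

Direct substitution gives 0/0.
Apply L'Hôpital: lim (cos(y - 4) - 1)/(3*(y - 4)^2), still 0/0.
Apply L'Hôpital: lim (-sin(y - 4))/(6*y - 24), still 0/0.
After 3 applications of L'Hôpital's rule the quotient is (-cos(y - 4))/(6); substituting y = 4 gives -1/6.

-1/6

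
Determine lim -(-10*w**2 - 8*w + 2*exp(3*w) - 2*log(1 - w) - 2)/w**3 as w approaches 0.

-29/3

Substitution gives 0/0 (the numerator vanishes to order 3).
Expand each term to order w^3: the coefficient of w^3 in 2·e^(3w) is 9 and in -2·ln(1 - w) is 2/3.
Lower-order terms cancel with the polynomial part, so the numerator is (29/3)·w^3 + o(w^3), and the limit is (29/3)/(-1) = -29/3.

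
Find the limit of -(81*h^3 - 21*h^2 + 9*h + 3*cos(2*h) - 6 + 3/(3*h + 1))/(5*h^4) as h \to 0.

Substitution gives 0/0 (the numerator vanishes to order 4).
Expand each term to order h^4: the coefficient of h^4 in 3·cos(2h) is 2 and in 3·1/(1 + 3h) is 243.
Lower-order terms cancel with the polynomial part, so the numerator is (245)·h^4 + o(h^4), and the limit is (245)/(-5) = -49.

-49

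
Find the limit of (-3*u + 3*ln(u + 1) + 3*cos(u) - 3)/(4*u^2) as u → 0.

Substitution gives 0/0; apply L'Hôpital's rule 2 times.
After differentiating numerator and denominator 2 times the quotient is (-3*cos(u) - 3/(u + 1)^2)/(8); at u = 0 this is -3/4.

-3/4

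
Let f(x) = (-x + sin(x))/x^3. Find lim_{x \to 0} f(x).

Direct substitution gives 0/0.
Apply L'Hôpital: lim (cos(x) - 1)/(3*x^2), still 0/0.
Apply L'Hôpital: lim (-sin(x))/(6*x), still 0/0.
After 3 applications of L'Hôpital's rule the quotient is (-cos(x))/(6); substituting x = 0 gives -1/6.

-1/6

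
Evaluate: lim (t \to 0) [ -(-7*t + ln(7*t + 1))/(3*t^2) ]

49/6

Direct substitution gives 0/0.
Apply L'Hôpital: lim (-7 + 7/(7*t + 1))/(-6*t), still 0/0.
After 2 applications of L'Hôpital's rule the quotient is (-49/(7*t + 1)^2)/(-6); substituting t = 0 gives 49/6.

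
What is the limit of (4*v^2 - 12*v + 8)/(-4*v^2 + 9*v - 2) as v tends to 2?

At v = 2 both the top and bottom vanish — a removable singularity. Factoring out (v - 2) from each leaves (4*v - 4)/(1 - 4*v), which at v = 2 equals -4/7.

-4/7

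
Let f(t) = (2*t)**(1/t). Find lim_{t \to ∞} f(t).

1

Base → ∞ and exponent → 0: an ∞^0 form.
Take logs: (1/t)·ln(2·t^1) = (ln 2 + 1·ln t)/t → 0.
So the limit is e^0 = 1.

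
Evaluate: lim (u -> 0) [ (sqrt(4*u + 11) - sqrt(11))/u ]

2*√(11)/11

Substitution gives 0/0. Multiply numerator and denominator by the conjugate √(11 + 4u) + √11.
The numerator becomes (11 + 4u) − 11 = 4u, so the expression simplifies to 4/(√(11 + 4u) + √11).
Letting u → 0 gives 4/(2√11) = 2*√(11)/11.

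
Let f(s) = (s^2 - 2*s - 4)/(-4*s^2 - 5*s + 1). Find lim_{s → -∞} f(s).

Numerator and denominator both have degree 2.
Dividing every term by s^2, all lower-order terms vanish and the limit is the ratio of leading coefficients, 1/(-4) = -1/4.

-1/4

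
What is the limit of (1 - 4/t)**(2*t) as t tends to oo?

e^(-8)

The base → 1 and the exponent → ∞: a 1^∞ form.
Take logarithms: (2t)·ln(1 - 4/t). Since ln(1+u) ~ u for small u, this behaves like (2t)·(-4/t) → -8.
So the limit is e^(-8).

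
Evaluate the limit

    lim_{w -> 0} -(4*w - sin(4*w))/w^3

Direct substitution gives 0/0.
Apply L'Hôpital: lim (4 - 4*cos(4*w))/(-3*w^2), still 0/0.
Apply L'Hôpital: lim (16*sin(4*w))/(-6*w), still 0/0.
After 3 applications of L'Hôpital's rule the quotient is (64*cos(4*w))/(-6); substituting w = 0 gives -32/3.

-32/3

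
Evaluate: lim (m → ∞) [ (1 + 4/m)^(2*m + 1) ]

e^(8)

Let L be the limit and take ln: ln L = lim (2m + 1)·ln(1 + 4/m) = lim (2m + 1)·(4/m + O(1/m²)) = 8.
Hence L = e^(8).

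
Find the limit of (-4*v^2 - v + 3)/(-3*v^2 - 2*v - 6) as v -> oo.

4/3

Numerator and denominator both have degree 2.
Dividing every term by v^2, all lower-order terms vanish and the limit is the ratio of leading coefficients, -4/(-3) = 4/3.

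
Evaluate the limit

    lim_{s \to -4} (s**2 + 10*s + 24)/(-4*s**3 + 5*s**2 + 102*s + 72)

-1/65

Since s = -4 makes numerator and denominator zero, (s + 4) divides both.
Cancelling it gives (s + 6)/(-4*s^2 + 21*s + 18); now plug in s = -4 to get -1/65.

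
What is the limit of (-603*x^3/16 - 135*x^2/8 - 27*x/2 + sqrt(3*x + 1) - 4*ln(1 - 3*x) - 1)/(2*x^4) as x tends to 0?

9963/256

Substitution gives 0/0 (the numerator vanishes to order 4).
Expand each term to order x^4: the coefficient of x^4 in √(1 + 3x) is -405/128 and in -4·ln(1 - 3x) is 81.
Lower-order terms cancel with the polynomial part, so the numerator is (9963/128)·x^4 + o(x^4), and the limit is (9963/128)/(2) = 9963/256.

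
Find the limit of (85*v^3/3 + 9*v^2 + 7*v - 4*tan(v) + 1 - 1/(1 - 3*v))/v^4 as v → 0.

-81

Substitution gives 0/0; apply L'Hôpital's rule 4 times.
After differentiating numerator and denominator 4 times the quotient is (32*tan(v)/cos(v)^2 - 96*tan(v)/cos(v)^4 + 1944/(3*v - 1)^5)/(24); at v = 0 this is -81.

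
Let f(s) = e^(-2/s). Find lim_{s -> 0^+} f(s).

0

As s → 0⁺, -2/(s) → −∞, so e^(-2/(s)) → 0.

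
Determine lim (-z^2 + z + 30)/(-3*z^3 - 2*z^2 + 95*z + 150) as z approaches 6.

1/23

At z = 6 both the top and bottom vanish — a removable singularity. Factoring out (z - 6) from each leaves (-z - 5)/(-3*z^2 - 20*z - 25), which at z = 6 equals 1/23.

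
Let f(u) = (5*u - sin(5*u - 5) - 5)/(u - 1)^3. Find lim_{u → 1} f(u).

Direct substitution gives 0/0.
Apply L'Hôpital: lim (5 - 5*cos(5*u - 5))/(3*(u - 1)^2), still 0/0.
Apply L'Hôpital: lim (25*sin(5*u - 5))/(6*u - 6), still 0/0.
After 3 applications of L'Hôpital's rule the quotient is (125*cos(5*u - 5))/(6); substituting u = 1 gives 125/6.

125/6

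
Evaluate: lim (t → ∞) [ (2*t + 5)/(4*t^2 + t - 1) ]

0

The denominator has degree 2 and the numerator degree 1. Dividing numerator and denominator by t^2 sends every term to 0 except the leading denominator term, so the limit is 0.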